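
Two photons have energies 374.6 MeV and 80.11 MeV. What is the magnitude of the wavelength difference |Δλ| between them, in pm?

0.0122 pm

Using λ = hc/E: λ₁ = 3.3098 × 10^-15 m, λ₂ = 1.5477 × 10^-14 m.
|Δλ| = |3.3098 × 10^-15 − 1.5477 × 10^-14| = 1.22 × 10^-14 m = 0.0122 pm.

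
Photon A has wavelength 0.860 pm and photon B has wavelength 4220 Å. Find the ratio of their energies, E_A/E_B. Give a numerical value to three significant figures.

4.91e5

E_A = 2.310e-13 J (from wavelength = 0.860 pm, via E = hc/λ).
E_B = 4.707e-19 J (from wavelength = 4220 Å, via E = hc/λ).
Ratio = 2.310e-13 / 4.707e-19 = 4.91e5.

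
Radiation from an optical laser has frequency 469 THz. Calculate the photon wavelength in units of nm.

639 nm

Take c = 2.99792458·10^8 m/s.
First convert: f = 469 THz = 4.69·10^14 Hz.
Apply λ = c/f: λ = 6.392·10^-7 m.
Converting to nm: λ = 639.2 nm ≈ 639 nm.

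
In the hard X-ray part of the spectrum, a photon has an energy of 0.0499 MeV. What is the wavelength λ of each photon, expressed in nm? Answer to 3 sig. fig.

0.0248 nm

First convert: E = 0.0499 MeV = 7.9949 × 10^-15 J.
Since λ = hc/E for a photon, λ = 2.485 × 10^-11 m.
Converting to nm: λ = 0.02485 nm ≈ 0.0248 nm.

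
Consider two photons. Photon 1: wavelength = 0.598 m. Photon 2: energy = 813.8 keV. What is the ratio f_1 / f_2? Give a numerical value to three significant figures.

f_1 = 5.013e8 Hz (from wavelength = 0.598 m, via f = c/λ).
f_2 = 1.968e20 Hz (from energy = 813.8 keV, via f = E/h).
Ratio = 5.013e8 / 1.968e20 = 2.55e-12.

2.55e-12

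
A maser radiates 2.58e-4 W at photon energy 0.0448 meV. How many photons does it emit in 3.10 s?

Total energy: E_total = P·t = 2.58e-4 × 3.10 = 7.998e-4 J.
Per-photon energy: E = 7.178e-24 J.
N = E_total / E_photon = 1.11e20.

1.11e20 photons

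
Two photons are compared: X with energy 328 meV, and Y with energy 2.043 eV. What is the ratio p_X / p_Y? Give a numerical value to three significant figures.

p_X = 1.753 × 10^-28 kg·m/s (from energy = 328 meV, via p = E/c).
p_Y = 1.092 × 10^-27 kg·m/s (from energy = 2.043 eV, via p = E/c).
Ratio = 1.753 × 10^-28 / 1.092 × 10^-27 = 0.161.

0.161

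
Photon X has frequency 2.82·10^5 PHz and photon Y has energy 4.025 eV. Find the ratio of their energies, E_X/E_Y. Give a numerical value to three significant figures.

2.90·10^5

E_X = 1.869·10^-13 J (from frequency = 2.82·10^5 PHz, via E = hf).
E_Y = 6.449·10^-19 J (from energy = 4.025 eV, via E given directly).
Ratio = 1.869·10^-13 / 6.449·10^-19 = 2.90·10^5.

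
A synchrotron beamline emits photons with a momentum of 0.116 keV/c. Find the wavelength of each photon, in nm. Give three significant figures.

10.7 nm

Convert to SI: p = 0.116 keV/c = 6.1994e-26 kg·m/s.
For a photon λ = h/p, so λ = 1.069e-8 m.
Converting to nm: λ = 10.69 nm ≈ 10.7 nm.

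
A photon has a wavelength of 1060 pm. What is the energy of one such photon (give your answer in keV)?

Use h = 6.62607015 × 10^-34 J·s, c = 2.99792458 × 10^8 m/s, 1 eV = 1.602176634 × 10^-19 J.
First convert: λ = 1060 pm = 1.06 × 10^-9 m.
Apply E = hc/λ: E = 1.874 × 10^-16 J.
Converting to keV: E = 1.170 keV ≈ 1.17 keV.

1.17 keV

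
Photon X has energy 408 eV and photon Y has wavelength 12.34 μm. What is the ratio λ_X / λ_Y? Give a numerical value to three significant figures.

λ_X = 3.039 × 10^-9 m (from energy = 408 eV, via λ = hc/E).
λ_Y = 1.234 × 10^-5 m (from wavelength = 12.34 μm, via λ given directly).
Ratio = 3.039 × 10^-9 / 1.234 × 10^-5 = 2.46 × 10^-4.

2.46 × 10^-4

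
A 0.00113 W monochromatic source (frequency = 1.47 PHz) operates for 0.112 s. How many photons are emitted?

1.30 × 10^14 photons

Total energy: E_total = P·t = 0.00113 × 0.112 = 1.266 × 10^-4 J.
Per-photon energy: E = 9.740 × 10^-19 J.
N = E_total / E_photon = 1.30 × 10^14.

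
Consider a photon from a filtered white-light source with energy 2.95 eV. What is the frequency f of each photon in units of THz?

713 THz

In SI units: E = 2.95 eV = 4.7264 × 10^-19 J.
For a photon f = E/h, so f = 7.133 × 10^14 Hz.
Converting to THz: f = 713.3 THz ≈ 713 THz.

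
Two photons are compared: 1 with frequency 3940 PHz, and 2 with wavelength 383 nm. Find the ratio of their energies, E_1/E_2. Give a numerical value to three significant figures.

E_1 = 2.611·10^-15 J (from frequency = 3940 PHz, via E = hf).
E_2 = 5.187·10^-19 J (from wavelength = 383 nm, via E = hc/λ).
Ratio = 2.611·10^-15 / 5.187·10^-19 = 5030.

5030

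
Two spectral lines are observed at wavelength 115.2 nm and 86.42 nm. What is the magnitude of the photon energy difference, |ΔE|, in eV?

Using E = hc/λ: E₁ = 1.7243 × 10^-18 J, E₂ = 2.2986 × 10^-18 J.
|ΔE| = |1.7243 × 10^-18 − 2.2986 × 10^-18| = 5.74 × 10^-19 J = 3.58 eV.

3.58 eV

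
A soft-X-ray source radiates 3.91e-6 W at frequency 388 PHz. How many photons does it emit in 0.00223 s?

Total energy: E_total = P·t = 3.91e-6 × 0.00223 = 8.719e-9 J.
Per-photon energy: E = 2.571e-16 J.
N = E_total / E_photon = 3.39e7.

3.39e7 photons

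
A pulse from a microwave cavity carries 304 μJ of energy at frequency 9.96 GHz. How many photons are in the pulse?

Per-photon energy: E = 6.600e-24 J (from frequency = 9.96 GHz).
N = E_total / E_photon = 3.04e-4 J / 6.600e-24 J = 4.61e19.

4.61e19 photons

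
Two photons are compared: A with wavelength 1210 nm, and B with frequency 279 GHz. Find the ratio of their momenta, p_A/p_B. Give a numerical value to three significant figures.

p_A = 5.476e-28 kg·m/s (from wavelength = 1210 nm, via p = h/λ).
p_B = 6.167e-31 kg·m/s (from frequency = 279 GHz, via p = hf/c).
Ratio = 5.476e-28 / 6.167e-31 = 888.

888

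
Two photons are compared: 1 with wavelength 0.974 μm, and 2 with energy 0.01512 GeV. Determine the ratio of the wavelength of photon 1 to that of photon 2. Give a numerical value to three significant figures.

1.19 × 10^7

λ_1 = 9.740 × 10^-7 m (from wavelength = 0.974 μm, via λ given directly).
λ_2 = 8.200 × 10^-14 m (from energy = 0.01512 GeV, via λ = hc/E).
Ratio = 9.740 × 10^-7 / 8.200 × 10^-14 = 1.19 × 10^7.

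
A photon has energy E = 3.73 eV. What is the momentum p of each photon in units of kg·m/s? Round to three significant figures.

In SI units: E = 3.73 eV = 5.9761e-19 J.
Since p = E/c for a photon, p = 1.993e-27 kg·m/s.
So p ≈ 1.99e-27 kg·m/s.

1.99e-27 kg·m/s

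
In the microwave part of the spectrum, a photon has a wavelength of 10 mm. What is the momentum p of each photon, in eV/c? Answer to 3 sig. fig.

1.24e-4 eV/c

(h = 6.62607015e-34 J·s, c = 2.99792458e8 m/s, 1 eV = 1.602176634e-19 J.)
First convert: λ = 10 mm = 0.010 m.
Since p = h/λ for a photon, p = 6.626e-32 kg·m/s.
Converting to eV/c: p = 1.240e-4 eV/c ≈ 1.24e-4 eV/c.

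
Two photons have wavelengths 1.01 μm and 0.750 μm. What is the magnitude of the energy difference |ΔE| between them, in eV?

0.426 eV

Using E = hc/λ: E₁ = 1.967e-19 J, E₂ = 2.649e-19 J.
|ΔE| = |1.967e-19 − 2.649e-19| = 6.82e-20 J = 0.426 eV.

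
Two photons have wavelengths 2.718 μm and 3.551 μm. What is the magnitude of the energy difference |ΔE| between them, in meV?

107 meV

Using E = hc/λ: E₁ = 7.3085e-20 J, E₂ = 5.5940e-20 J.
|ΔE| = |7.3085e-20 − 5.5940e-20| = 1.71e-20 J = 107 meV.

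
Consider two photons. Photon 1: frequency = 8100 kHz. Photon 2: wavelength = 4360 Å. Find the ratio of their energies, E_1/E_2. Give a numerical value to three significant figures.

E_1 = 5.367e-27 J (from frequency = 8100 kHz, via E = hf).
E_2 = 4.556e-19 J (from wavelength = 4360 Å, via E = hc/λ).
Ratio = 5.367e-27 / 4.556e-19 = 1.18e-8.

1.18e-8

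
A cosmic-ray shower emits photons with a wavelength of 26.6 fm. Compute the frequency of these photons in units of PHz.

1.13 × 10^7 PHz

Take c = 2.99792458 × 10^8 m/s.
In SI units: λ = 26.6 fm = 2.66 × 10^-14 m.
The photon relation is f = c/λ, giving f = 1.127 × 10^22 Hz.
Converting to PHz: f = 1.127 × 10^7 PHz ≈ 1.13 × 10^7 PHz.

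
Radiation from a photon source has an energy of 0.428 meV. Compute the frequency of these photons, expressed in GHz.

103 GHz

Use h = 6.62607015·10^-34 J·s, 1 eV = 1.602176634·10^-19 J.
Convert to SI: E = 0.428 meV = 6.8573·10^-23 J.
Since f = E/h for a photon, f = 1.035·10^11 Hz.
Converting to GHz: f = 103.5 GHz ≈ 103 GHz.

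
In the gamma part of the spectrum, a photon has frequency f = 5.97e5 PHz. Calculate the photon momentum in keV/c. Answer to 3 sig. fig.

2470 keV/c

Take h = 6.62607015e-34 J·s, c = 2.99792458e8 m/s, 1 eV = 1.602176634e-19 J.
Convert to SI: f = 5.97e5 PHz = 5.97e20 Hz.
For a photon p = hf/c, so p = 1.320e-21 kg·m/s.
Converting to keV/c: p = 2469 keV/c ≈ 2470 keV/c.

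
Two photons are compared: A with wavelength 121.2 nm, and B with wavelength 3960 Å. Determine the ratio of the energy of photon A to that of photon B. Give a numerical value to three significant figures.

E_A = 1.639 × 10^-18 J (from wavelength = 121.2 nm, via E = hc/λ).
E_B = 5.016 × 10^-19 J (from wavelength = 3960 Å, via E = hc/λ).
Ratio = 1.639 × 10^-18 / 5.016 × 10^-19 = 3.27.

3.27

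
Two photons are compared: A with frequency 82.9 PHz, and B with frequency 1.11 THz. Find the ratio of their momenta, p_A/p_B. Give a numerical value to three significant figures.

p_A = 1.832 × 10^-25 kg·m/s (from frequency = 82.9 PHz, via p = hf/c).
p_B = 2.453 × 10^-30 kg·m/s (from frequency = 1.11 THz, via p = hf/c).
Ratio = 1.832 × 10^-25 / 2.453 × 10^-30 = 7.47 × 10^4.

7.47 × 10^4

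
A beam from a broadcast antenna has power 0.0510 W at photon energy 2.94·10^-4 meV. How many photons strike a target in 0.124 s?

1.34·10^23 photons

Total energy: E_total = P·t = 0.0510 × 0.124 = 0.006324 J.
Per-photon energy: E = 4.710·10^-26 J.
N = E_total / E_photon = 1.34·10^23.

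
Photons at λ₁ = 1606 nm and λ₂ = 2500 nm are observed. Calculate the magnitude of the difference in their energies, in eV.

Using E = hc/λ: E₁ = 1.2369·10^-19 J, E₂ = 7.9458·10^-20 J.
|ΔE| = |1.2369·10^-19 − 7.9458·10^-20| = 4.42·10^-20 J = 0.276 eV.

0.276 eV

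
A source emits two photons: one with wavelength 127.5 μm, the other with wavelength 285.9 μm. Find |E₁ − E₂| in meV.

5.39 meV

Using E = hc/λ: E₁ = 1.5580e-21 J, E₂ = 6.9480e-22 J.
|ΔE| = |1.5580e-21 − 6.9480e-22| = 8.63e-22 J = 5.39 meV.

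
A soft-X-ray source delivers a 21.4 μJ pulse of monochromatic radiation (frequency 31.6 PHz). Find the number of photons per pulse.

Per-photon energy: E = 2.094e-17 J (from frequency = 31.6 PHz).
N = E_total / E_photon = 2.14e-5 J / 2.094e-17 J = 1.02e12.

1.02e12 photons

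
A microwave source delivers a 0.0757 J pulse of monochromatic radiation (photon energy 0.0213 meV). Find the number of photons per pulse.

Per-photon energy: E = 3.413e-24 J (from energy = 0.0213 meV).
N = E_total / E_photon = 0.0757 J / 3.413e-24 J = 2.22e22.

2.22e22 photons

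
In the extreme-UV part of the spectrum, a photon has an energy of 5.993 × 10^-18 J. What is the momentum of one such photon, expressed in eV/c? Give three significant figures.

37.4 eV/c

Take c = 2.99792458 × 10^8 m/s, 1 eV = 1.602176634 × 10^-19 J.
Apply p = E/c: p = 1.999 × 10^-26 kg·m/s.
Converting to eV/c: p = 37.41 eV/c ≈ 37.4 eV/c.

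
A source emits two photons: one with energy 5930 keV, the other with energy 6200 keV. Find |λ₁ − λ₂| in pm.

9.11 × 10^-3 pm

Using λ = hc/E: λ₁ = 2.091 × 10^-13 m, λ₂ = 2.000 × 10^-13 m.
|Δλ| = |2.091 × 10^-13 − 2.000 × 10^-13| = 9.11 × 10^-15 m = 9.11 × 10^-3 pm.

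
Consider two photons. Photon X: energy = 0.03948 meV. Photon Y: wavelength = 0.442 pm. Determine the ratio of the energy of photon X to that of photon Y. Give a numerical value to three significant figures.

1.41 × 10^-11

E_X = 6.325 × 10^-24 J (from energy = 0.03948 meV, via E given directly).
E_Y = 4.494 × 10^-13 J (from wavelength = 0.442 pm, via E = hc/λ).
Ratio = 6.325 × 10^-24 / 4.494 × 10^-13 = 1.41 × 10^-11.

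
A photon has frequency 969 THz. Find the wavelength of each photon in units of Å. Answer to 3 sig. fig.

Use c = 2.99792458 × 10^8 m/s.
Convert to SI: f = 969 THz = 9.69 × 10^14 Hz.
For a photon λ = c/f, so λ = 3.094 × 10^-7 m.
Converting to Å: λ = 3094 Å ≈ 3090 Å.

3090 Å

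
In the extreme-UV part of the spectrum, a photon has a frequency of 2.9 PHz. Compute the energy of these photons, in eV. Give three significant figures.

(h = 6.62607015e-34 J·s, 1 eV = 1.602176634e-19 J.)
First convert: f = 2.9 PHz = 2.9e15 Hz.
Since E = hf for a photon, E = 1.922e-18 J.
Converting to eV: E = 11.99 eV ≈ 12.0 eV.

12.0 eV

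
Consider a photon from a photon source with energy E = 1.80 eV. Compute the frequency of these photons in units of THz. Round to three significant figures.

435 THz

Use h = 6.62607015e-34 J·s, 1 eV = 1.602176634e-19 J.
In SI units: E = 1.80 eV = 2.8839e-19 J.
The photon relation is f = E/h, giving f = 4.352e14 Hz.
Converting to THz: f = 435.2 THz ≈ 435 THz.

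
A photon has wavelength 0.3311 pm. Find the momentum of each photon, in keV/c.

Convert to SI: λ = 0.3311 pm = 3.311·10^-13 m.
Since p = h/λ for a photon, p = 2.001·10^-21 kg·m/s.
Converting to keV/c: p = 3745 keV/c ≈ 3740 keV/c.

3740 keV/c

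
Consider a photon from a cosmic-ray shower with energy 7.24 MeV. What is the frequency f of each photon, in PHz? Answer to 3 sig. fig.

In SI units: E = 7.24 MeV = 1.1600e-12 J.
Apply f = E/h: f = 1.751e21 Hz.
Converting to PHz: f = 1.751e6 PHz ≈ 1.75e6 PHz.

1.75e6 PHz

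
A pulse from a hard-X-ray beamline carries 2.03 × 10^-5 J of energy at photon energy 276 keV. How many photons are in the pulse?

Per-photon energy: E = 4.422 × 10^-14 J (from energy = 276 keV).
N = E_total / E_photon = 2.03 × 10^-5 J / 4.422 × 10^-14 J = 4.59 × 10^8.

4.59 × 10^8 photons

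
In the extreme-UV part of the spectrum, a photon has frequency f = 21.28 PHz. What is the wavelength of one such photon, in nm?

14.1 nm

Take c = 2.99792458·10^8 m/s.
Convert to SI: f = 21.28 PHz = 2.128·10^16 Hz.
For a photon λ = c/f, so λ = 1.409·10^-8 m.
Converting to nm: λ = 14.09 nm ≈ 14.1 nm.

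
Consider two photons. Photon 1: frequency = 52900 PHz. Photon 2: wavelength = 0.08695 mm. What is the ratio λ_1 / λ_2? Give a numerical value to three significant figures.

λ_1 = 5.667e-12 m (from frequency = 52900 PHz, via λ = c/f).
λ_2 = 8.695e-5 m (from wavelength = 0.08695 mm, via λ given directly).
Ratio = 5.667e-12 / 8.695e-5 = 6.52e-8.

6.52e-8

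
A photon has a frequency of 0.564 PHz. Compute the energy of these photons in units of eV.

In SI units: f = 0.564 PHz = 5.64 × 10^14 Hz.
The photon relation is E = hf, giving E = 3.737 × 10^-19 J.
Converting to eV: E = 2.333 eV ≈ 2.33 eV.

2.33 eV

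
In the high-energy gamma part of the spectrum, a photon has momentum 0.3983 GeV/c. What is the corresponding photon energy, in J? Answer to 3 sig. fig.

First convert: p = 0.3983 GeV/c = 2.1286e-19 kg·m/s.
Apply E = pc: E = 6.381e-11 J.
So E ≈ 6.38e-11 J.

6.38e-11 J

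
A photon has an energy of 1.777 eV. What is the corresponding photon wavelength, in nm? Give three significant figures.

Take h = 6.62607015e-34 J·s, c = 2.99792458e8 m/s, 1 eV = 1.602176634e-19 J.
Convert to SI: E = 1.777 eV = 2.8471e-19 J.
The photon relation is λ = hc/E, giving λ = 6.977e-7 m.
Converting to nm: λ = 697.7 nm ≈ 698 nm.

698 nm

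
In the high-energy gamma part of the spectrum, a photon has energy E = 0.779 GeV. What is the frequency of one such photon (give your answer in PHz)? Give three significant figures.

First convert: E = 0.779 GeV = 1.2481e-10 J.
The photon relation is f = E/h, giving f = 1.884e23 Hz.
Converting to PHz: f = 1.884e8 PHz ≈ 1.88e8 PHz.

1.88e8 PHz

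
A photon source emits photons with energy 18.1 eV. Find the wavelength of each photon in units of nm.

68.5 nm

Take h = 6.62607015 × 10^-34 J·s, c = 2.99792458 × 10^8 m/s, 1 eV = 1.602176634 × 10^-19 J.
In SI units: E = 18.1 eV = 2.8999 × 10^-18 J.
Apply λ = hc/E: λ = 6.850 × 10^-8 m.
Converting to nm: λ = 68.50 nm ≈ 68.5 nm.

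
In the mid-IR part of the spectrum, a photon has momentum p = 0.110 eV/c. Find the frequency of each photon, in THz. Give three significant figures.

26.6 THz

In SI units: p = 0.110 eV/c = 5.8787·10^-29 kg·m/s.
Apply f = pc/h: f = 2.660·10^13 Hz.
Converting to THz: f = 26.60 THz ≈ 26.6 THz.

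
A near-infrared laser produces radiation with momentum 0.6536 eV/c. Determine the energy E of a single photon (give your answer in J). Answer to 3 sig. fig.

1.05e-19 J

Convert to SI: p = 0.6536 eV/c = 3.4930e-28 kg·m/s.
Apply E = pc: E = 1.047e-19 J.
So E ≈ 1.05e-19 J.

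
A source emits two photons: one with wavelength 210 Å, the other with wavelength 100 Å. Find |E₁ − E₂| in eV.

64.9 eV

Using E = hc/λ: E₁ = 9.459·10^-18 J, E₂ = 1.986·10^-17 J.
|ΔE| = |9.459·10^-18 − 1.986·10^-17| = 1.04·10^-17 J = 64.9 eV.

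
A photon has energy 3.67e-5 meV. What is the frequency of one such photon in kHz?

In SI units: E = 3.67e-5 meV = 5.8800e-27 J.
Since f = E/h for a photon, f = 8.874e6 Hz.
Converting to kHz: f = 8874 kHz ≈ 8870 kHz.

8870 kHz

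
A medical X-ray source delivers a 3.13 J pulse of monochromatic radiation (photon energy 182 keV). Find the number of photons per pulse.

1.07·10^14 photons

Per-photon energy: E = 2.916·10^-14 J (from energy = 182 keV).
N = E_total / E_photon = 3.13 J / 2.916·10^-14 J = 1.07·10^14.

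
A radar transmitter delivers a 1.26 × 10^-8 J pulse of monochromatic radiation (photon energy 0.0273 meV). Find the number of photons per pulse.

Per-photon energy: E = 4.374 × 10^-24 J (from energy = 0.0273 meV).
N = E_total / E_photon = 1.26 × 10^-8 J / 4.374 × 10^-24 J = 2.88 × 10^15.

2.88 × 10^15 photons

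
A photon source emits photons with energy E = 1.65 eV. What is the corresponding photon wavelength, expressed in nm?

Take h = 6.62607015e-34 J·s, c = 2.99792458e8 m/s, 1 eV = 1.602176634e-19 J.
First convert: E = 1.65 eV = 2.6436e-19 J.
Apply λ = hc/E: λ = 7.514e-7 m.
Converting to nm: λ = 751.4 nm ≈ 751 nm.

751 nm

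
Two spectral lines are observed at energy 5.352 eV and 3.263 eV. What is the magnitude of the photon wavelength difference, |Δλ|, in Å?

1480 Å

Using λ = hc/E: λ₁ = 2.3166e-7 m, λ₂ = 3.7997e-7 m.
|Δλ| = |2.3166e-7 − 3.7997e-7| = 1.48e-7 m = 1480 Å.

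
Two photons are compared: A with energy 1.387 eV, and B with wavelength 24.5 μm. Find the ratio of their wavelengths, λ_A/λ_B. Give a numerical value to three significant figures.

λ_A = 8.939·10^-7 m (from energy = 1.387 eV, via λ = hc/E).
λ_B = 2.450·10^-5 m (from wavelength = 24.5 μm, via λ given directly).
Ratio = 8.939·10^-7 / 2.450·10^-5 = 0.0365.

0.0365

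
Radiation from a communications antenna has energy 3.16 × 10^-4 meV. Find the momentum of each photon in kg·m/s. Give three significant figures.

In SI units: E = 3.16 × 10^-4 meV = 5.0629 × 10^-26 J.
Since p = E/c for a photon, p = 1.689 × 10^-34 kg·m/s.
So p ≈ 1.69 × 10^-34 kg·m/s.

1.69 × 10^-34 kg·m/s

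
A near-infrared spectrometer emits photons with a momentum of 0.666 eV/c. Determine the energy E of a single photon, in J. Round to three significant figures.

1.07e-19 J

Take c = 2.99792458e8 m/s, 1 eV = 1.602176634e-19 J.
First convert: p = 0.666 eV/c = 3.5593e-28 kg·m/s.
Apply E = pc: E = 1.067e-19 J.
So E ≈ 1.07e-19 J.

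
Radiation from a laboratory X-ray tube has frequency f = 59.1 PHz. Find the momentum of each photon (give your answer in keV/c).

(h = 6.62607015e-34 J·s, c = 2.99792458e8 m/s, 1 eV = 1.602176634e-19 J.)
First convert: f = 59.1 PHz = 5.91e16 Hz.
For a photon p = hf/c, so p = 1.306e-25 kg·m/s.
Converting to keV/c: p = 0.2444 keV/c ≈ 0.244 keV/c.

0.244 keV/c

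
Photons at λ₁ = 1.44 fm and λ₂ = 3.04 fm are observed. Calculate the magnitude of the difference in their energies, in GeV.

Using E = hc/λ: E₁ = 1.379 × 10^-10 J, E₂ = 6.534 × 10^-11 J.
|ΔE| = |1.379 × 10^-10 − 6.534 × 10^-11| = 7.26 × 10^-11 J = 0.453 GeV.

0.453 GeV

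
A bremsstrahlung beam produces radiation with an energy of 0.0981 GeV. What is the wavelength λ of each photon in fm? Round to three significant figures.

12.6 fm

Take h = 6.62607015e-34 J·s, c = 2.99792458e8 m/s, 1 eV = 1.602176634e-19 J.
In SI units: E = 0.0981 GeV = 1.5717e-11 J.
Apply λ = hc/E: λ = 1.264e-14 m.
Converting to fm: λ = 12.64 fm ≈ 12.6 fm.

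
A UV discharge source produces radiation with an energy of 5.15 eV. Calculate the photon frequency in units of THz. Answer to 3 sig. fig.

1250 THz

Use h = 6.62607015e-34 J·s, 1 eV = 1.602176634e-19 J.
First convert: E = 5.15 eV = 8.2512e-19 J.
Since f = E/h for a photon, f = 1.245e15 Hz.
Converting to THz: f = 1245 THz ≈ 1250 THz.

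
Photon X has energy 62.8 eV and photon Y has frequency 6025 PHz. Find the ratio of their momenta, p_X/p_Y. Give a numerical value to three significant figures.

2.52 × 10^-3

p_X = 3.356 × 10^-26 kg·m/s (from energy = 62.8 eV, via p = E/c).
p_Y = 1.332 × 10^-23 kg·m/s (from frequency = 6025 PHz, via p = hf/c).
Ratio = 3.356 × 10^-26 / 1.332 × 10^-23 = 2.52 × 10^-3.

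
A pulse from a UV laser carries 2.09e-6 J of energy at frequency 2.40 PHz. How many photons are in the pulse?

1.31e12 photons

Per-photon energy: E = 1.590e-18 J (from frequency = 2.40 PHz).
N = E_total / E_photon = 2.09e-6 J / 1.590e-18 J = 1.31e12.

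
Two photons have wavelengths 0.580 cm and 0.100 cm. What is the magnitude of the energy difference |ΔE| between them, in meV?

Using E = hc/λ: E₁ = 3.425 × 10^-23 J, E₂ = 1.986 × 10^-22 J.
|ΔE| = |3.425 × 10^-23 − 1.986 × 10^-22| = 1.64 × 10^-22 J = 1.03 meV.

1.03 meV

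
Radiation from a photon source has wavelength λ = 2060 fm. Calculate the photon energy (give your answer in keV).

Take h = 6.62607015 × 10^-34 J·s, c = 2.99792458 × 10^8 m/s, 1 eV = 1.602176634 × 10^-19 J.
In SI units: λ = 2060 fm = 2.06 × 10^-12 m.
The photon relation is E = hc/λ, giving E = 9.643 × 10^-14 J.
Converting to keV: E = 601.9 keV ≈ 602 keV.

602 keV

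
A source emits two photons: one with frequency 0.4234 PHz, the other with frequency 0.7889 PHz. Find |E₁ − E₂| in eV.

1.51 eV

Using E = hf: E₁ = 2.8055e-19 J, E₂ = 5.2273e-19 J.
|ΔE| = |2.8055e-19 − 5.2273e-19| = 2.42e-19 J = 1.51 eV.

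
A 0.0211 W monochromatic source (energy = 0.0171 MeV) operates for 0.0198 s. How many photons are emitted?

1.52e11 photons

Total energy: E_total = P·t = 0.0211 × 0.0198 = 4.178e-4 J.
Per-photon energy: E = 2.740e-15 J.
N = E_total / E_photon = 1.52e11.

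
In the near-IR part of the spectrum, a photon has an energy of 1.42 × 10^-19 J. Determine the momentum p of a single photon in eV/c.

The photon relation is p = E/c, giving p = 4.737 × 10^-28 kg·m/s.
Converting to eV/c: p = 0.8863 eV/c ≈ 0.886 eV/c.

0.886 eV/c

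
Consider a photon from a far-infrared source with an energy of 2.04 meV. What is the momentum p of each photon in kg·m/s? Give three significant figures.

1.09e-30 kg·m/s

Use c = 2.99792458e8 m/s, 1 eV = 1.602176634e-19 J.
Convert to SI: E = 2.04 meV = 3.2684e-22 J.
For a photon p = E/c, so p = 1.090e-30 kg·m/s.
So p ≈ 1.09e-30 kg·m/s.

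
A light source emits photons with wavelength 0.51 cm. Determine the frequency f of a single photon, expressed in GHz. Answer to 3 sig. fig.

58.8 GHz

In SI units: λ = 0.51 cm = 0.0051 m.
Apply f = c/λ: f = 5.878 × 10^10 Hz.
Converting to GHz: f = 58.78 GHz ≈ 58.8 GHz.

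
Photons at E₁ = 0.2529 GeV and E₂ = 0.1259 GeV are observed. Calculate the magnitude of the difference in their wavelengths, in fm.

4.95 fm

Using λ = hc/E: λ₁ = 4.9025e-15 m, λ₂ = 9.8478e-15 m.
|Δλ| = |4.9025e-15 − 9.8478e-15| = 4.95e-15 m = 4.95 fm.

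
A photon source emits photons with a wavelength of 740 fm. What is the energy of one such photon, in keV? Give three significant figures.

In SI units: λ = 740 fm = 7.4 × 10^-13 m.
Since E = hc/λ for a photon, E = 2.684 × 10^-13 J.
Converting to keV: E = 1675 keV ≈ 1680 keV.

1680 keV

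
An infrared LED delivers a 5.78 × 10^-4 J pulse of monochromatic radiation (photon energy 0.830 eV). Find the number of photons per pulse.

4.35 × 10^15 photons

Per-photon energy: E = 1.330 × 10^-19 J (from energy = 0.830 eV).
N = E_total / E_photon = 5.78 × 10^-4 J / 1.330 × 10^-19 J = 4.35 × 10^15.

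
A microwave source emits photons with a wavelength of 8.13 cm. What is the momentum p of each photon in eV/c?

1.53 × 10^-5 eV/c

Take h = 6.62607015 × 10^-34 J·s, c = 2.99792458 × 10^8 m/s, 1 eV = 1.602176634 × 10^-19 J.
In SI units: λ = 8.13 cm = 0.0813 m.
Since p = h/λ for a photon, p = 8.150 × 10^-33 kg·m/s.
Converting to eV/c: p = 1.525 × 10^-5 eV/c ≈ 1.53 × 10^-5 eV/c.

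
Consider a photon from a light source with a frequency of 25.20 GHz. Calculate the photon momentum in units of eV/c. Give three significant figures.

Use h = 6.62607015 × 10^-34 J·s, c = 2.99792458 × 10^8 m/s, 1 eV = 1.602176634 × 10^-19 J.
First convert: f = 25.20 GHz = 2.520 × 10^10 Hz.
For a photon p = hf/c, so p = 5.570 × 10^-32 kg·m/s.
Converting to eV/c: p = 1.042 × 10^-4 eV/c ≈ 1.04 × 10^-4 eV/c.

1.04 × 10^-4 eV/c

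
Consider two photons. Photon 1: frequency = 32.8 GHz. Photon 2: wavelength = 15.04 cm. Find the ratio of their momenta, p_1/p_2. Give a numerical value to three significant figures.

16.5

p_1 = 7.250·10^-32 kg·m/s (from frequency = 32.8 GHz, via p = hf/c).
p_2 = 4.406·10^-33 kg·m/s (from wavelength = 15.04 cm, via p = h/λ).
Ratio = 7.250·10^-32 / 4.406·10^-33 = 16.5.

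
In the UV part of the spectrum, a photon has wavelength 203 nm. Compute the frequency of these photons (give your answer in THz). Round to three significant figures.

Use c = 2.99792458e8 m/s.
In SI units: λ = 203 nm = 2.03e-7 m.
Since f = c/λ for a photon, f = 1.477e15 Hz.
Converting to THz: f = 1477 THz ≈ 1480 THz.

1480 THz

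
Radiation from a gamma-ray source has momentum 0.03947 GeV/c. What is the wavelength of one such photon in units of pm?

0.0314 pm

In SI units: p = 0.03947 GeV/c = 2.1094e-20 kg·m/s.
The photon relation is λ = h/p, giving λ = 3.141e-14 m.
Converting to pm: λ = 0.03141 pm ≈ 0.0314 pm.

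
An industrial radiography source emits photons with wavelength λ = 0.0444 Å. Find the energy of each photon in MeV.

Use h = 6.62607015 × 10^-34 J·s, c = 2.99792458 × 10^8 m/s, 1 eV = 1.602176634 × 10^-19 J.
In SI units: λ = 0.0444 Å = 4.44 × 10^-12 m.
The photon relation is E = hc/λ, giving E = 4.474 × 10^-14 J.
Converting to MeV: E = 0.2792 MeV ≈ 0.279 MeV.

0.279 MeV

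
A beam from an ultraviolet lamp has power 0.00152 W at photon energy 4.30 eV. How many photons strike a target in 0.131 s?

2.89 × 10^14 photons

Total energy: E_total = P·t = 0.00152 × 0.131 = 1.991 × 10^-4 J.
Per-photon energy: E = 6.889 × 10^-19 J.
N = E_total / E_photon = 2.89 × 10^14.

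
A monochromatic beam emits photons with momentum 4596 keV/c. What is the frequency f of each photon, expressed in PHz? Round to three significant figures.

1.11 × 10^6 PHz

Use h = 6.62607015 × 10^-34 J·s, c = 2.99792458 × 10^8 m/s, 1 eV = 1.602176634 × 10^-19 J.
First convert: p = 4596 keV/c = 2.4562 × 10^-21 kg·m/s.
The photon relation is f = pc/h, giving f = 1.111 × 10^21 Hz.
Converting to PHz: f = 1.111 × 10^6 PHz ≈ 1.11 × 10^6 PHz.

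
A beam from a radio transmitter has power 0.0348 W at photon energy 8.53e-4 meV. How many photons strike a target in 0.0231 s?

Total energy: E_total = P·t = 0.0348 × 0.0231 = 8.039e-4 J.
Per-photon energy: E = 1.367e-25 J.
N = E_total / E_photon = 5.88e21.

5.88e21 photons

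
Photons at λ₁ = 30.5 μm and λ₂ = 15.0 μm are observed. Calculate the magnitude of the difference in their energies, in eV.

0.0420 eV

Using E = hc/λ: E₁ = 6.513 × 10^-21 J, E₂ = 1.324 × 10^-20 J.
|ΔE| = |6.513 × 10^-21 − 1.324 × 10^-20| = 6.73 × 10^-21 J = 0.0420 eV.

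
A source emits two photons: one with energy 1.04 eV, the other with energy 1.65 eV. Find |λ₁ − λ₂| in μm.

0.441 μm

Using λ = hc/E: λ₁ = 1.192e-6 m, λ₂ = 7.514e-7 m.
|Δλ| = |1.192e-6 − 7.514e-7| = 4.41e-7 m = 0.441 μm.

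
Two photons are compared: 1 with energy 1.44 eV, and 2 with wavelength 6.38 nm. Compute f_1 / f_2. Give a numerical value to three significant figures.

7.41e-3

f_1 = 3.482e14 Hz (from energy = 1.44 eV, via f = E/h).
f_2 = 4.699e16 Hz (from wavelength = 6.38 nm, via f = c/λ).
Ratio = 3.482e14 / 4.699e16 = 7.41e-3.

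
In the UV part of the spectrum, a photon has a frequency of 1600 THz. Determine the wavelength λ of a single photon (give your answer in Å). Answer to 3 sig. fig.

1870 Å

Use c = 2.99792458e8 m/s.
First convert: f = 1600 THz = 1.60e15 Hz.
Since λ = c/f for a photon, λ = 1.874e-7 m.
Converting to Å: λ = 1874 Å ≈ 1870 Å.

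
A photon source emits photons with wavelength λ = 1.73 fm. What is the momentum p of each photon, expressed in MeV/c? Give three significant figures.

Use h = 6.62607015 × 10^-34 J·s, c = 2.99792458 × 10^8 m/s, 1 eV = 1.602176634 × 10^-19 J.
Convert to SI: λ = 1.73 fm = 1.73 × 10^-15 m.
Apply p = h/λ: p = 3.830 × 10^-19 kg·m/s.
Converting to MeV/c: p = 716.7 MeV/c ≈ 717 MeV/c.

717 MeV/c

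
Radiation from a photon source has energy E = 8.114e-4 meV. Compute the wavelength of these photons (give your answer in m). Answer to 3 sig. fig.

1.53 m

First convert: E = 8.114e-4 meV = 1.3000e-25 J.
The photon relation is λ = hc/E, giving λ = 1.528 m.
So λ ≈ 1.53 m.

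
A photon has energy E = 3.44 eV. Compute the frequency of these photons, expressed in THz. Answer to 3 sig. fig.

832 THz

Take h = 6.62607015e-34 J·s, 1 eV = 1.602176634e-19 J.
First convert: E = 3.44 eV = 5.5115e-19 J.
The photon relation is f = E/h, giving f = 8.318e14 Hz.
Converting to THz: f = 831.8 THz ≈ 832 THz.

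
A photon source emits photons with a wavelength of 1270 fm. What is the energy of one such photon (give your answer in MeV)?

0.976 MeV

Convert to SI: λ = 1270 fm = 1.27 × 10^-12 m.
The photon relation is E = hc/λ, giving E = 1.564 × 10^-13 J.
Converting to MeV: E = 0.9763 MeV ≈ 0.976 MeV.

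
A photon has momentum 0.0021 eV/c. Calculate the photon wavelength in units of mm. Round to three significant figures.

0.590 mm

Take h = 6.62607015e-34 J·s, c = 2.99792458e8 m/s, 1 eV = 1.602176634e-19 J.
Convert to SI: p = 0.0021 eV/c = 1.1223e-30 kg·m/s.
For a photon λ = h/p, so λ = 5.904e-4 m.
Converting to mm: λ = 0.5904 mm ≈ 0.590 mm.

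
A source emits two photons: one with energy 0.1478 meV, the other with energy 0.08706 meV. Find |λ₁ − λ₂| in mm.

Using λ = hc/E: λ₁ = 0.0083886 m, λ₂ = 0.014241 m.
|Δλ| = |0.0083886 − 0.014241| = 0.00585 m = 5.85 mm.

5.85 mm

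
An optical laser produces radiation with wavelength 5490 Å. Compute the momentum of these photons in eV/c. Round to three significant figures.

Take h = 6.62607015 × 10^-34 J·s, c = 2.99792458 × 10^8 m/s, 1 eV = 1.602176634 × 10^-19 J.
In SI units: λ = 5490 Å = 5.49 × 10^-7 m.
Apply p = h/λ: p = 1.207 × 10^-27 kg·m/s.
Converting to eV/c: p = 2.258 eV/c ≈ 2.26 eV/c.

2.26 eV/c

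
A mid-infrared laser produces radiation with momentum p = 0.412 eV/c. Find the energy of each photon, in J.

6.60 × 10^-20 J

(c = 2.99792458 × 10^8 m/s, 1 eV = 1.602176634 × 10^-19 J.)
Convert to SI: p = 0.412 eV/c = 2.2018 × 10^-28 kg·m/s.
For a photon E = pc, so E = 6.601 × 10^-20 J.
So E ≈ 6.60 × 10^-20 J.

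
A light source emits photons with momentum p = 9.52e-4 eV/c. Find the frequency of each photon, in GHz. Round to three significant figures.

First convert: p = 9.52e-4 eV/c = 5.0878e-31 kg·m/s.
Since f = pc/h for a photon, f = 2.302e11 Hz.
Converting to GHz: f = 230.2 GHz ≈ 230 GHz.

230 GHz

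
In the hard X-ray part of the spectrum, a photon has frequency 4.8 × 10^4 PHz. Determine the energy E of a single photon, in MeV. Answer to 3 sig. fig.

Use h = 6.62607015 × 10^-34 J·s, 1 eV = 1.602176634 × 10^-19 J.
First convert: f = 4.8 × 10^4 PHz = 4.8 × 10^19 Hz.
Since E = hf for a photon, E = 3.181 × 10^-14 J.
Converting to MeV: E = 0.1985 MeV ≈ 0.199 MeV.

0.199 MeV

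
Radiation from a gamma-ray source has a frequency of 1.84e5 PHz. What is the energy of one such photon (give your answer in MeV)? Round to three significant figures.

Take h = 6.62607015e-34 J·s, 1 eV = 1.602176634e-19 J.
In SI units: f = 1.84e5 PHz = 1.84e20 Hz.
Since E = hf for a photon, E = 1.219e-13 J.
Converting to MeV: E = 0.7610 MeV ≈ 0.761 MeV.

0.761 MeV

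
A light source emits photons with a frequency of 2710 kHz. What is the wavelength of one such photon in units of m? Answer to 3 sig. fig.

111 m

Use c = 2.99792458·10^8 m/s.
In SI units: f = 2710 kHz = 2.71·10^6 Hz.
Apply λ = c/f: λ = 110.6 m.
So λ ≈ 111 m.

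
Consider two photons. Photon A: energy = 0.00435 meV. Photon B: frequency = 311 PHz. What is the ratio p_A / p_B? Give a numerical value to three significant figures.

3.38e-9

p_A = 2.325e-33 kg·m/s (from energy = 0.00435 meV, via p = E/c).
p_B = 6.874e-25 kg·m/s (from frequency = 311 PHz, via p = hf/c).
Ratio = 2.325e-33 / 6.874e-25 = 3.38e-9.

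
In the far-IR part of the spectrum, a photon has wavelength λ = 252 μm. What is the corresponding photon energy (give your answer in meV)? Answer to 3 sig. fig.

First convert: λ = 252 μm = 2.52e-4 m.
The photon relation is E = hc/λ, giving E = 7.883e-22 J.
Converting to meV: E = 4.920 meV ≈ 4.92 meV.

4.92 meV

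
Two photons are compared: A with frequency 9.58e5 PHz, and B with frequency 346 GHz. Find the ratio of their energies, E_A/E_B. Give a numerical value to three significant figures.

E_A = 6.348e-13 J (from frequency = 9.58e5 PHz, via E = hf).
E_B = 2.293e-22 J (from frequency = 346 GHz, via E = hf).
Ratio = 6.348e-13 / 2.293e-22 = 2.77e9.

2.77e9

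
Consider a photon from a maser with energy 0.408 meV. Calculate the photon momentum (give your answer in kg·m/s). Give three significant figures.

2.18 × 10^-31 kg·m/s

(c = 2.99792458 × 10^8 m/s, 1 eV = 1.602176634 × 10^-19 J.)
In SI units: E = 0.408 meV = 6.5369 × 10^-23 J.
The photon relation is p = E/c, giving p = 2.180 × 10^-31 kg·m/s.
So p ≈ 2.18 × 10^-31 kg·m/s.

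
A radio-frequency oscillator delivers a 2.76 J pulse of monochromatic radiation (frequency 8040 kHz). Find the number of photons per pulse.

5.18e26 photons

Per-photon energy: E = 5.327e-27 J (from frequency = 8040 kHz).
N = E_total / E_photon = 2.76 J / 5.327e-27 J = 5.18e26.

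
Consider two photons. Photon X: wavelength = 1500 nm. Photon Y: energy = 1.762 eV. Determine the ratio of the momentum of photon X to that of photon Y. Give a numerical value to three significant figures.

p_X = 4.417·10^-28 kg·m/s (from wavelength = 1500 nm, via p = h/λ).
p_Y = 9.417·10^-28 kg·m/s (from energy = 1.762 eV, via p = E/c).
Ratio = 4.417·10^-28 / 9.417·10^-28 = 0.469.

0.469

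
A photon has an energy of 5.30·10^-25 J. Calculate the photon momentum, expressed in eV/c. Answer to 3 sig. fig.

3.31·10^-6 eV/c

Use c = 2.99792458·10^8 m/s, 1 eV = 1.602176634·10^-19 J.
For a photon p = E/c, so p = 1.768·10^-33 kg·m/s.
Converting to eV/c: p = 3.308·10^-6 eV/c ≈ 3.31·10^-6 eV/c.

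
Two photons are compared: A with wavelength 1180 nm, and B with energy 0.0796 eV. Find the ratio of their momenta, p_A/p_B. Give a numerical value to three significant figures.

13.2

p_A = 5.615·10^-28 kg·m/s (from wavelength = 1180 nm, via p = h/λ).
p_B = 4.254·10^-29 kg·m/s (from energy = 0.0796 eV, via p = E/c).
Ratio = 5.615·10^-28 / 4.254·10^-29 = 13.2.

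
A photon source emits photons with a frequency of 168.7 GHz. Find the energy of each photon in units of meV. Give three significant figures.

0.698 meV

Take h = 6.62607015 × 10^-34 J·s, 1 eV = 1.602176634 × 10^-19 J.
In SI units: f = 168.7 GHz = 1.687 × 10^11 Hz.
Apply E = hf: E = 1.118 × 10^-22 J.
Converting to meV: E = 0.6977 meV ≈ 0.698 meV.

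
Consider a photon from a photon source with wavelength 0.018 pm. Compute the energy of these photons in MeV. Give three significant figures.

Take h = 6.62607015e-34 J·s, c = 2.99792458e8 m/s, 1 eV = 1.602176634e-19 J.
Convert to SI: λ = 0.018 pm = 1.8e-14 m.
The photon relation is E = hc/λ, giving E = 1.104e-11 J.
Converting to MeV: E = 68.88 MeV ≈ 68.9 MeV.

68.9 MeV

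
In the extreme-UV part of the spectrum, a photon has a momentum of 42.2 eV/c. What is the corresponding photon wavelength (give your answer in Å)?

Use h = 6.62607015e-34 J·s, c = 2.99792458e8 m/s, 1 eV = 1.602176634e-19 J.
Convert to SI: p = 42.2 eV/c = 2.2553e-26 kg·m/s.
The photon relation is λ = h/p, giving λ = 2.938e-8 m.
Converting to Å: λ = 293.8 Å ≈ 294 Å.

294 Å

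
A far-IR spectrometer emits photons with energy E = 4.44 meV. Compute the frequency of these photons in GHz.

1070 GHz

In SI units: E = 4.44 meV = 7.1137e-22 J.
The photon relation is f = E/h, giving f = 1.074e12 Hz.
Converting to GHz: f = 1074 GHz ≈ 1070 GHz.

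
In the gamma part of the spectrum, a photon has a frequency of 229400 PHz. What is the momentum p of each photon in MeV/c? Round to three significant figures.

First convert: f = 229400 PHz = 2.294 × 10^20 Hz.
Apply p = hf/c: p = 5.070 × 10^-22 kg·m/s.
Converting to MeV/c: p = 0.9487 MeV/c ≈ 0.949 MeV/c.

0.949 MeV/c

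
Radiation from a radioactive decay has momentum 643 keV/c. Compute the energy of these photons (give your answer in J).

1.03 × 10^-13 J

Use c = 2.99792458 × 10^8 m/s, 1 eV = 1.602176634 × 10^-19 J.
In SI units: p = 643 keV/c = 3.4364 × 10^-22 kg·m/s.
The photon relation is E = pc, giving E = 1.030 × 10^-13 J.
So E ≈ 1.03 × 10^-13 J.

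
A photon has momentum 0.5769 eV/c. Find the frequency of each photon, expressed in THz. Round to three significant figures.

Use h = 6.62607015 × 10^-34 J·s, c = 2.99792458 × 10^8 m/s, 1 eV = 1.602176634 × 10^-19 J.
Convert to SI: p = 0.5769 eV/c = 3.0831 × 10^-28 kg·m/s.
Since f = pc/h for a photon, f = 1.395 × 10^14 Hz.
Converting to THz: f = 139.5 THz ≈ 139 THz.

139 THz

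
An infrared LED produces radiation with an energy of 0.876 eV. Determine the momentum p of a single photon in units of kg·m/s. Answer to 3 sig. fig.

First convert: E = 0.876 eV = 1.4035e-19 J.
For a photon p = E/c, so p = 4.682e-28 kg·m/s.
So p ≈ 4.68e-28 kg·m/s.

4.68e-28 kg·m/s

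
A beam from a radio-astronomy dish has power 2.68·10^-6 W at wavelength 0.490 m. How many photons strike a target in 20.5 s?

1.36·10^20 photons

Total energy: E_total = P·t = 2.68·10^-6 × 20.5 = 5.494·10^-5 J.
Per-photon energy: E = 4.054·10^-25 J.
N = E_total / E_photon = 1.36·10^20.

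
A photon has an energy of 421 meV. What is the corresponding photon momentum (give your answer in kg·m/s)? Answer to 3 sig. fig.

2.25 × 10^-28 kg·m/s

(c = 2.99792458 × 10^8 m/s, 1 eV = 1.602176634 × 10^-19 J.)
Convert to SI: E = 421 meV = 6.7452 × 10^-20 J.
Since p = E/c for a photon, p = 2.250 × 10^-28 kg·m/s.
So p ≈ 2.25 × 10^-28 kg·m/s.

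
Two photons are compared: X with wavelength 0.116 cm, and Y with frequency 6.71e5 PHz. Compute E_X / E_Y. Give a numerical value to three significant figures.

E_X = 1.712e-22 J (from wavelength = 0.116 cm, via E = hc/λ).
E_Y = 4.446e-13 J (from frequency = 6.71e5 PHz, via E = hf).
Ratio = 1.712e-22 / 4.446e-13 = 3.85e-10.

3.85e-10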